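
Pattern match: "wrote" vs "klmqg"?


Pattern of "wrote": [0, 1, 2, 3, 4]
Pattern of "klmqg": [0, 1, 2, 3, 4]
Patterns match
Same pattern = Yes


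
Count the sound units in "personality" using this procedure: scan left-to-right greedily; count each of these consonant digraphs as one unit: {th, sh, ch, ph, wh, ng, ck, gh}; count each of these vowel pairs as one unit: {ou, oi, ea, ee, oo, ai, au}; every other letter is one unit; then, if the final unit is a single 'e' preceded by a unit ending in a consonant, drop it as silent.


Word: "personality" (11 letters)
Left-to-right scan:
  1. 'p' (letter)
  2. 'e' (letter)
  3. 'r' (letter)
  4. 's' (letter)
  5. 'o' (letter)
  6. 'n' (letter)
  7. 'a' (letter)
  8. 'l' (letter)
  9. 'i' (letter)
  10. 't' (letter)
  11. 'y' (letter)
Units from scan: 11
Sound units = 11 units


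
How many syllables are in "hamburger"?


Word: "hamburger"
Syllable breakdown: ham-bur-ger
Counting: 3 parts
= 3 syllables


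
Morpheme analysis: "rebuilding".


Word: "rebuilding"
Morphemes: re- | build | -ing
Each morpheme carries meaning
= 3 morphemes


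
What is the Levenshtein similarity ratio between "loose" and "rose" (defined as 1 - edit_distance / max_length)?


Word 1: "loose" (length 5)
Word 2: "rose" (length 4)
One optimal edit sequence:
  1. delete 'l'  (+1)
  2. substitute 'o' -> 'r'  (+1)
  3. keep 'o'
  4. keep 's'
  5. keep 'e'
Edit distance = 2
Max length = max(5, 4) = 5
Similarity = 1 - 2/5
= 0.6000


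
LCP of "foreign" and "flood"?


Word 1: "foreign"
Word 2: "flood"
Comparing from start:
  Pos 0: 'f' == 'f'
  Pos 1: 'o' != 'l' (stop)
LCP = "f" (length 1)


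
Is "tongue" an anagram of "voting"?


Word 1: "voting" → sorted: ginotv
Word 2: "tongue" → sorted: egnotu
Same letters? ginotv != egnotu
Anagram = No


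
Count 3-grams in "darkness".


Word: "darkness" (length 8)
Number of 3-grams = length - 3 + 1 = 8 - 3 + 1
= 6


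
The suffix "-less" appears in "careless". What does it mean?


Suffix: -less
As in: careless -> care + -less
Meaning = without


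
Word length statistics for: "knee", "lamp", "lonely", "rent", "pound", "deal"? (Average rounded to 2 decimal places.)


Lengths: "knee"=4, "lamp"=4, "lonely"=6, "rent"=4, "pound"=5, "deal"=4
Sum = 27, Count = 6
Average = 27/6 = 4.50
= avg=4.50, min=4, max=6


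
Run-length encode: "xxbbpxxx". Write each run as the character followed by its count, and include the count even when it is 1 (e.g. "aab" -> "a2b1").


String: "xxbbpxxx"
Scanning for consecutive runs:
  'x' x 2
  'b' x 2
  'p' x 1
  'x' x 3
RLE = "x2b2p1x3"


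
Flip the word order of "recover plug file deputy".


Original: "recover plug file deputy"
Words (1..n): recover | plug | file | deputy
Reversed (n..1): deputy | file | plug | recover
Result = "deputy file plug recover"


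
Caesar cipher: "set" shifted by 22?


Word: "set"
Shift: 22
Each letter → (letter + shift) mod 26:
  's' (18) + 22 = 14 → 'o'
  'e' (4) + 22 = 0 → 'a'
  't' (19) + 22 = 15 → 'p'
Result = "oap"


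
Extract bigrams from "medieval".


Word: "medieval" (length 8)
Number of bigrams = 8 - 2 + 1 = 7
  Position 0: "me"
  Position 1: "ed"
  Position 2: "di"
  Position 3: "ie"
  Position 4: "ev"
  Position 5: "va"
  Position 6: "al"
Bigrams = "me", "ed", "di", "ie", "ev", "va", "al"


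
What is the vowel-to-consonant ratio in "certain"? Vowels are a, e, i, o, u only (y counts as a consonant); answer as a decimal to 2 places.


Word: "certain"
Vowels (a,e,i,o,u): 3
Consonants: 4
Ratio = 3/4
= 0.75


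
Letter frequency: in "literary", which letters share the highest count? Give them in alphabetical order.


Word: "literary"
Letter counts:
  'a': 1
  'e': 1
  'i': 1
  'l': 1
  'r': 2
  't': 1
  'y': 1
Maximum count = 2
Most frequent = 'r' (2 times each)


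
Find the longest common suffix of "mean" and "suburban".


Word 1: "mean"
Word 2: "suburban"
Comparing from end:
  Pos -1: 'n' == 'n'
  Pos -2: 'a' == 'a'
  Pos -3: 'e' != 'b' (stop)
LCS = "an" (length 2)


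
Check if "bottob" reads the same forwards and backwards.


Word: "bottob"
Reversed: "bottob"
Forward == Backward? bottob == bottob
Palindrome = Yes


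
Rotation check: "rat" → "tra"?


Word: "rat", Candidate: "tra"
Method: check if candidate is substring of word+word
"ratrat" contains "tra"? Yes
Is rotation = Yes


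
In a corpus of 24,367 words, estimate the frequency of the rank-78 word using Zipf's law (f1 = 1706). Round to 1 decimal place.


Zipf's law: f(r) = f(1) / r
f(1) = 1706
f(78) = 1706 / 78
= 21.9 occurrences


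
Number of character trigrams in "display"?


Word: "display" (length 7)
Number of 3-grams = length - 3 + 1 = 7 - 3 + 1
= 5


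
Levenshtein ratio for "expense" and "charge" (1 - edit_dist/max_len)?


Word 1: "expense" (length 7)
Word 2: "charge" (length 6)
One optimal edit sequence:
  1. delete 'e'  (+1)
  2. substitute 'x' -> 'c'  (+1)
  3. substitute 'p' -> 'h'  (+1)
  4. substitute 'e' -> 'a'  (+1)
  5. substitute 'n' -> 'r'  (+1)
  6. substitute 's' -> 'g'  (+1)
  7. keep 'e'
Edit distance = 6
Max length = max(7, 6) = 7
Similarity = 1 - 6/7
= 0.1429


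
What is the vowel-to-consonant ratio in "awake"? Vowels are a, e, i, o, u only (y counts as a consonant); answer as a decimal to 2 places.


Word: "awake"
Vowels (a,e,i,o,u): 3
Consonants: 2
Ratio = 3/2
= 1.50


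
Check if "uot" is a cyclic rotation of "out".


Word: "out", Candidate: "uot"
Method: check if candidate is substring of word+word
"outout" contains "uot"? No
Is rotation = No


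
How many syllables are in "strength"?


Word: "strength"
Syllable breakdown: strength
Counting: 1 part
= 1 syllable


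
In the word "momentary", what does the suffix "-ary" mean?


Suffix: -ary
Example: momentary = moment + -ary
Meaning = relating to


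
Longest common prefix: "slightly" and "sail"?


Word 1: "slightly"
Word 2: "sail"
Comparing from start:
  Pos 0: 's' == 's'
  Pos 1: 'l' != 'a' (stop)
LCP = "s" (length 1)


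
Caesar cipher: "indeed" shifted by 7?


Word: "indeed"
Shift: 7
Each letter → (letter + shift) mod 26:
  'i' (8) + 7 = 15 → 'p'
  'n' (13) + 7 = 20 → 'u'
  'd' (3) + 7 = 10 → 'k'
  'e' (4) + 7 = 11 → 'l'
  'e' (4) + 7 = 11 → 'l'
  'd' (3) + 7 = 10 → 'k'
Result = "pukllk"


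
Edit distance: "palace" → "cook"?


Word 1: "palace" (length 6)
Word 2: "cook" (length 4)
One optimal edit sequence (insert/delete/substitute each cost 1):
  1. delete 'p'  (+1)
  2. delete 'a'  (+1)
  3. substitute 'l' -> 'c'  (+1)
  4. substitute 'a' -> 'o'  (+1)
  5. substitute 'c' -> 'o'  (+1)
  6. substitute 'e' -> 'k'  (+1)
Total edit operations: 6
Edit distance = 6


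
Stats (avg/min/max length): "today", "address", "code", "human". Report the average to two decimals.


Lengths: "today"=5, "address"=7, "code"=4, "human"=5
Sum = 21, Count = 4
Average = 21/4 = 5.25
= avg=5.25, min=4, max=7


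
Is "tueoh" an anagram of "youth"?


Word 1: "youth" → sorted: hotuy
Word 2: "tueoh" → sorted: ehotu
Same letters? hotuy != ehotu
Anagram = No


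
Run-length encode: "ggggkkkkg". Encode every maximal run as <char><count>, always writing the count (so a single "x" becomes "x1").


String: "ggggkkkkg"
Scanning for consecutive runs:
  'g' x 4
  'k' x 4
  'g' x 1
RLE = "g4k4g1"


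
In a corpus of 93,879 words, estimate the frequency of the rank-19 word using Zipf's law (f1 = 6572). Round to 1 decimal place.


Zipf's law: f(r) = f(1) / r
f(1) = 6572
f(19) = 6572 / 19
= 345.9 occurrences


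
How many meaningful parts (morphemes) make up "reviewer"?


Word: "reviewer"
Morphemes: re- + view + -er
Each morpheme carries meaning
= 3 morphemes


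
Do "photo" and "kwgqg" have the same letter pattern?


Pattern of "photo": [0, 1, 2, 3, 2]
Pattern of "kwgqg": [0, 1, 2, 3, 2]
Patterns match
Same pattern = Yes


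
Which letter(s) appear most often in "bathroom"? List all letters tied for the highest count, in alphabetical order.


Word: "bathroom"
Letter counts:
  'a': 1
  'b': 1
  'h': 1
  'm': 1
  'o': 2
  'r': 1
  't': 1
Maximum count = 2
Most frequent = 'o' (2 times each)


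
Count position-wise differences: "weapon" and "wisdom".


Comparing character by character (same length = 6):
  Pos 0: 'w' vs 'w' =
  Pos 1: 'e' vs 'i' !=
  Pos 2: 'a' vs 's' !=
  Pos 3: 'p' vs 'd' !=
  Pos 4: 'o' vs 'o' =
  Pos 5: 'n' vs 'm' !=
Hamming distance = 4


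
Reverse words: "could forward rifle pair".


Original: "could forward rifle pair"
Words (1..n): could | forward | rifle | pair
Reversed (n..1): pair | rifle | forward | could
Result = "pair rifle forward could"


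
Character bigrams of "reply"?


Word: "reply" (length 5)
Number of bigrams = 5 - 2 + 1 = 4
  Position 0: "re"
  Position 1: "ep"
  Position 2: "pl"
  Position 3: "ly"
Bigrams = "re", "ep", "pl", "ly"


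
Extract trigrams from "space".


Word: "space" (length 5)
Number of trigrams = 5 - 3 + 1 = 3
  Position 0: "spa"
  Position 1: "pac"
  Position 2: "ace"
Trigrams = "spa", "pac", "ace"


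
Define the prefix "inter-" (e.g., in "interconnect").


Prefix: inter-
Example: interconnect (inter- + connect)
Meaning = between


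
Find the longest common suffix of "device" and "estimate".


Word 1: "device"
Word 2: "estimate"
Comparing from end:
  Pos -1: 'e' == 'e'
  Pos -2: 'c' != 't' (stop)
LCS = "e" (length 1)


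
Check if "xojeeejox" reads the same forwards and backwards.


Word: "xojeeejox"
Reversed: "xojeeejox"
Forward == Backward? xojeeejox == xojeeejox
Palindrome = Yes


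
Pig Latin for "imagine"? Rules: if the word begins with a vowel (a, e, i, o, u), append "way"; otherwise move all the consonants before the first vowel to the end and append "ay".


Word: "imagine"
Starts with vowel → add 'way'
Pig Latin = "imagineway"


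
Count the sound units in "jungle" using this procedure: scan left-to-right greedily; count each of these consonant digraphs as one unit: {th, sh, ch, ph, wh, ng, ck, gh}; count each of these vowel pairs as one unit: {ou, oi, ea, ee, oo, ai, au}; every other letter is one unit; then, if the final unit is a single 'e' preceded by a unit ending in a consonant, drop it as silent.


Word: "jungle" (6 letters)
Left-to-right scan:
  (1) 'j' (letter)
  (2) 'u' (letter)
  (3) 'ng' (digraph)
  (4) 'l' (letter)
  (5) 'e' (letter)
Units from scan: 5
Final unit is 'e' after a consonant -> drop as silent (-1)
Sound units = 4 units


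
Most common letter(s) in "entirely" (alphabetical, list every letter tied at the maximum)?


Word: "entirely"
Letter counts:
  'e': 2
  'i': 1
  'l': 1
  'n': 1
  'r': 1
  't': 1
  'y': 1
Maximum count = 2
Most frequent = 'e' (2 times each)


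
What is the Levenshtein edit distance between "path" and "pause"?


Word 1: "path" (length 4)
Word 2: "pause" (length 5)
One optimal edit sequence (insert/delete/substitute each cost 1):
  1. keep 'p'
  2. keep 'a'
  3. insert 'u'  (+1)
  4. substitute 't' -> 's'  (+1)
  5. substitute 'h' -> 'e'  (+1)
Total edit operations: 3
Edit distance = 3


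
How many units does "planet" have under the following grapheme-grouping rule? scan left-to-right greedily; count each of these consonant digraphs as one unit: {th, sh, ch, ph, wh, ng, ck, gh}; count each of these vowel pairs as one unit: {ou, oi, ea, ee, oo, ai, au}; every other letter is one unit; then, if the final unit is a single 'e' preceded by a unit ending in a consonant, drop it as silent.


Word: "planet" (6 letters)
Left-to-right scan:
  [1] 'p' (letter)
  [2] 'l' (letter)
  [3] 'a' (letter)
  [4] 'n' (letter)
  [5] 'e' (letter)
  [6] 't' (letter)
Units from scan: 6
Sound units = 6 units


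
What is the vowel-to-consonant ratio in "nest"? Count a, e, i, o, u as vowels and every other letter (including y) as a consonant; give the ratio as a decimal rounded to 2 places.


Word: "nest"
Vowels (a,e,i,o,u): 1
Consonants: 3
Ratio = 1/3
= 0.33


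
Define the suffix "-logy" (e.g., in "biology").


Suffix: -logy
As in: biology -> bio- + -logy
Meaning = study of


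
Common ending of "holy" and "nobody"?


Word 1: "holy"
Word 2: "nobody"
Comparing from end:
  Pos -1: 'y' == 'y'
  Pos -2: 'l' != 'd' (stop)
LCS = "y" (length 1)


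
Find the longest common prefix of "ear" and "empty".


Word 1: "ear"
Word 2: "empty"
Comparing from start:
  Pos 0: 'e' == 'e'
  Pos 1: 'a' != 'm' (stop)
LCP = "e" (length 1)


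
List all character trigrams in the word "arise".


Word: "arise" (length 5)
Number of trigrams = 5 - 3 + 1 = 3
  Position 0: "ari"
  Position 1: "ris"
  Position 2: "ise"
Trigrams = "ari", "ris", "ise"


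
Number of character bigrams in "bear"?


Word: "bear" (length 4)
Number of 2-grams = length - 2 + 1 = 4 - 2 + 1
= 3


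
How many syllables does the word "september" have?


Word: "september"
Syllable breakdown: sep-tem-ber
Counting: 3 parts
= 3 syllables


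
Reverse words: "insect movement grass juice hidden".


Original: "insect movement grass juice hidden"
Words (1..n): insect | movement | grass | juice | hidden
Reversed (n..1): hidden | juice | grass | movement | insect
Result = "hidden juice grass movement insect"


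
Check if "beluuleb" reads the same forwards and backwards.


Word: "beluuleb"
Reversed: "beluuleb"
Forward == Backward? beluuleb == beluuleb
Palindrome = Yes


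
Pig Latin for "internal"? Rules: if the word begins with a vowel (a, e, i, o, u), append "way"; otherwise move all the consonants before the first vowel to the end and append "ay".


Word: "internal"
Starts with vowel → add 'way'
Pig Latin = "internalway"


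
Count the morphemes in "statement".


Word: "statement"
Morphemes: state + -ment
Each morpheme carries meaning
= 2 morphemes


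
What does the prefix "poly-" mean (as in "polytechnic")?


Prefix: poly-
Example: polytechnic = poly- + technic
Meaning = many


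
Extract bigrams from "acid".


Word: "acid" (length 4)
Number of bigrams = 4 - 2 + 1 = 3
  Position 0: "ac"
  Position 1: "ci"
  Position 2: "id"
Bigrams = "ac", "ci", "id"


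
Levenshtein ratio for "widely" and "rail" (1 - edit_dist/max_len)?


Word 1: "widely" (length 6)
Word 2: "rail" (length 4)
One optimal edit sequence:
  1. delete 'w'  (+1)
  2. substitute 'i' -> 'r'  (+1)
  3. substitute 'd' -> 'a'  (+1)
  4. substitute 'e' -> 'i'  (+1)
  5. keep 'l'
  6. delete 'y'  (+1)
Edit distance = 5
Max length = max(6, 4) = 6
Similarity = 1 - 5/6
= 0.1667


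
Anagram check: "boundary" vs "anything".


Word 1: "boundary" → sorted: abdnoruy
Word 2: "anything" → sorted: aghinnty
Same letters? abdnoruy != aghinnty
Anagram = No


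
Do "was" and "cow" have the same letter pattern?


Pattern of "was": [0, 1, 2]
Pattern of "cow": [0, 1, 2]
Patterns match
Same pattern = Yes


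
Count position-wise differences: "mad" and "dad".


Comparing character by character (same length = 3):
  Pos 0: 'm' vs 'd' !=
  Pos 1: 'a' vs 'a' =
  Pos 2: 'd' vs 'd' =
Hamming distance = 1


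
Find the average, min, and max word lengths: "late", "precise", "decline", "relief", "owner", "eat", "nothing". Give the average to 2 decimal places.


Lengths: "late"=4, "precise"=7, "decline"=7, "relief"=6, "owner"=5, "eat"=3, "nothing"=7
Sum = 39, Count = 7
Average = 39/7 = 5.57
= avg=5.57, min=3, max=7


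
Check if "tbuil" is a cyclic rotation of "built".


Word: "built", Candidate: "tbuil"
Method: check if candidate is substring of word+word
"builtbuilt" contains "tbuil"? Yes
Is rotation = Yes


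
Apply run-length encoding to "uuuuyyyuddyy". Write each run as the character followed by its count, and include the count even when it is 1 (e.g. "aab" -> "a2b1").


String: "uuuuyyyuddyy"
Scanning for consecutive runs:
  'u' x 4
  'y' x 3
  'u' x 1
  'd' x 2
  'y' x 2
RLE = "u4y3u1d2y2"


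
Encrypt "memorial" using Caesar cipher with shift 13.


Word: "memorial"
Shift: 13
Each letter → (letter + shift) mod 26:
  'm' (12) + 13 = 25 → 'z'
  'e' (4) + 13 = 17 → 'r'
  'm' (12) + 13 = 25 → 'z'
  'o' (14) + 13 = 1 → 'b'
  'r' (17) + 13 = 4 → 'e'
  'i' (8) + 13 = 21 → 'v'
  'a' (0) + 13 = 13 → 'n'
  'l' (11) + 13 = 24 → 'y'
Result = "zrzbevny"


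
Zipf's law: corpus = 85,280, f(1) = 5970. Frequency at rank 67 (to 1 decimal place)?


Zipf's law: f(r) = f(1) / r
f(1) = 5970
f(67) = 5970 / 67
= 89.1 occurrences


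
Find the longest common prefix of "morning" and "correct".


Word 1: "morning"
Word 2: "correct"
Comparing from start:
  Pos 0: 'm' != 'c' (stop)
LCP = "" (length 0)


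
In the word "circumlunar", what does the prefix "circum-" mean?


Prefix: circum-
Example: circumlunar (circum- + lunar)
Meaning = around


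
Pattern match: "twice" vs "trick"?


Pattern of "twice": [0, 1, 2, 3, 4]
Pattern of "trick": [0, 1, 2, 3, 4]
Patterns match
Same pattern = Yes


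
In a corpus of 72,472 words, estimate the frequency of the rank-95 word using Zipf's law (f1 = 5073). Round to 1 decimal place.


Zipf's law: f(r) = f(1) / r
f(1) = 5073
f(95) = 5073 / 95
= 53.4 occurrences


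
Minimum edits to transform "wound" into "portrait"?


Word 1: "wound" (length 5)
Word 2: "portrait" (length 8)
One optimal edit sequence (insert/delete/substitute each cost 1):
  1. substitute 'w' -> 'p'  (+1)
  2. keep 'o'
  3. insert 'r'  (+1)
  4. insert 't'  (+1)
  5. insert 'r'  (+1)
  6. substitute 'u' -> 'a'  (+1)
  7. substitute 'n' -> 'i'  (+1)
  8. substitute 'd' -> 't'  (+1)
Total edit operations: 7
Edit distance = 7


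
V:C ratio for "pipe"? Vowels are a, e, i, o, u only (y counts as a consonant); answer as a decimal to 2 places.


Word: "pipe"
Vowels (a,e,i,o,u): 2
Consonants: 2
Ratio = 2/2
= 1.00


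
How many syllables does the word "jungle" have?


Word: "jungle"
Syllable breakdown: jun-gle
Counting: 2 parts
= 2 syllables


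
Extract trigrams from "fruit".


Word: "fruit" (length 5)
Number of trigrams = 5 - 3 + 1 = 3
  Position 0: "fru"
  Position 1: "rui"
  Position 2: "uit"
Trigrams = "fru", "rui", "uit"


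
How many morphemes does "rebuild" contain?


Word: "rebuild"
Morphemes: re- | build
Each morpheme carries meaning
= 2 morphemes


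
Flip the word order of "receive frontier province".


Original: "receive frontier province"
Words (1..n): receive | frontier | province
Reversed (n..1): province | frontier | receive
Result = "province frontier receive"


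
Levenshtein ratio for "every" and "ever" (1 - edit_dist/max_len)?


Word 1: "every" (length 5)
Word 2: "ever" (length 4)
One optimal edit sequence:
  1. keep 'e'
  2. keep 'v'
  3. keep 'e'
  4. keep 'r'
  5. delete 'y'  (+1)
Edit distance = 1
Max length = max(5, 4) = 5
Similarity = 1 - 1/5
= 0.8000


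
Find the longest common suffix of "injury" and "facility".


Word 1: "injury"
Word 2: "facility"
Comparing from end:
  Pos -1: 'y' == 'y'
  Pos -2: 'r' != 't' (stop)
LCS = "y" (length 1)


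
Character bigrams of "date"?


Word: "date" (length 4)
Number of bigrams = 4 - 2 + 1 = 3
  Position 0: "da"
  Position 1: "at"
  Position 2: "te"
Bigrams = "da", "at", "te"


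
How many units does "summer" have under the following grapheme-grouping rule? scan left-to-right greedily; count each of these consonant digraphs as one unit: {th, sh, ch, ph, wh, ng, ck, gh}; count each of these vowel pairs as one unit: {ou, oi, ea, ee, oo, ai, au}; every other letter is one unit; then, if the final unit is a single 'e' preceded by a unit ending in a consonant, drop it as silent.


Word: "summer" (6 letters)
Left-to-right scan:
  [1] 's' (letter)
  [2] 'u' (letter)
  [3] 'm' (letter)
  [4] 'm' (letter)
  [5] 'e' (letter)
  [6] 'r' (letter)
Units from scan: 6
Sound units = 6 units


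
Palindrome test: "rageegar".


Word: "rageegar"
Reversed: "rageegar"
Forward == Backward? rageegar == rageegar
Palindrome = Yes


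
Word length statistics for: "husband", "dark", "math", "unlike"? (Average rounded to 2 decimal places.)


Lengths: "husband"=7, "dark"=4, "math"=4, "unlike"=6
Sum = 21, Count = 4
Average = 21/4 = 5.25
= avg=5.25, min=4, max=7


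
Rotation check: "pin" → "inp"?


Word: "pin", Candidate: "inp"
Method: check if candidate is substring of word+word
"pinpin" contains "inp"? Yes
Is rotation = Yes


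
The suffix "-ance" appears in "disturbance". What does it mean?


Suffix: -ance
Example: disturbance (disturb + -ance)
Meaning = state of


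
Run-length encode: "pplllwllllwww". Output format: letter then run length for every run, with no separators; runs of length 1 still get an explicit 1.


String: "pplllwllllwww"
Scanning for consecutive runs:
  'p' x 2
  'l' x 3
  'w' x 1
  'l' x 4
  'w' x 3
RLE = "p2l3w1l4w3"


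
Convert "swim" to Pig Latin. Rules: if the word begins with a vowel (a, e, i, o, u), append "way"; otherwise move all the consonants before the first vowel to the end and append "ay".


Word: "swim"
Starts with consonant(s) → move to end, add 'ay'
Consonant cluster: "sw"
Pig Latin = "imsway"


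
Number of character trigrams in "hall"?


Word: "hall" (length 4)
Number of 3-grams = length - 3 + 1 = 4 - 3 + 1
= 2


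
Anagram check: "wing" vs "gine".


Word 1: "wing" → sorted: ginw
Word 2: "gine" → sorted: egin
Same letters? ginw != egin
Anagram = No


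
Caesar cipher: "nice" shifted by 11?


Word: "nice"
Shift: 11
Each letter → (letter + shift) mod 26:
  'n' (13) + 11 = 24 → 'y'
  'i' (8) + 11 = 19 → 't'
  'c' (2) + 11 = 13 → 'n'
  'e' (4) + 11 = 15 → 'p'
Result = "ytnp"


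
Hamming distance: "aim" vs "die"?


Comparing character by character (same length = 3):
  Pos 0: 'a' vs 'd' !=
  Pos 1: 'i' vs 'i' =
  Pos 2: 'm' vs 'e' !=
Hamming distance = 2


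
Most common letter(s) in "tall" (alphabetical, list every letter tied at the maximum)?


Word: "tall"
Letter counts:
  'a': 1
  'l': 2
  't': 1
Maximum count = 2
Most frequent = 'l' (2 times each)


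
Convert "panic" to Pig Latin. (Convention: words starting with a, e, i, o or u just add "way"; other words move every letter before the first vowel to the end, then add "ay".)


Word: "panic"
Starts with consonant(s) → move to end, add 'ay'
Consonant cluster: "p"
Pig Latin = "anicpay"


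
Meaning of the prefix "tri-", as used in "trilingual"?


Prefix: tri-
Example: trilingual (tri- + lingual)
Meaning = three


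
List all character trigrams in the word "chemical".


Word: "chemical" (length 8)
Number of trigrams = 8 - 3 + 1 = 6
  Position 0: "che"
  Position 1: "hem"
  Position 2: "emi"
  Position 3: "mic"
  Position 4: "ica"
  Position 5: "cal"
Trigrams = "che", "hem", "emi", "mic", "ica", "cal"


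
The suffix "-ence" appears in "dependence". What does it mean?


Suffix: -ence
As in: dependence -> depend + -ence
Meaning = state of


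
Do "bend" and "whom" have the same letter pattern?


Pattern of "bend": [0, 1, 2, 3]
Pattern of "whom": [0, 1, 2, 3]
Patterns match
Same pattern = Yes


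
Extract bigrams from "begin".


Word: "begin" (length 5)
Number of bigrams = 5 - 2 + 1 = 4
  Position 0: "be"
  Position 1: "eg"
  Position 2: "gi"
  Position 3: "in"
Bigrams = "be", "eg", "gi", "in"


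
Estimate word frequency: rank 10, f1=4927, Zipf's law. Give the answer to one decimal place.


Zipf's law: f(r) = f(1) / r
f(1) = 4927
f(10) = 4927 / 10
= 492.7 occurrences


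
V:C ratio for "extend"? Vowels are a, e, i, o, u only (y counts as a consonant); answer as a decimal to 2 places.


Word: "extend"
Vowels (a,e,i,o,u): 2
Consonants: 4
Ratio = 2/4
= 0.50


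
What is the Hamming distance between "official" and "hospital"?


Comparing character by character (same length = 8):
  Pos 0: 'o' vs 'h' !=
  Pos 1: 'f' vs 'o' !=
  Pos 2: 'f' vs 's' !=
  Pos 3: 'i' vs 'p' !=
  Pos 4: 'c' vs 'i' !=
  Pos 5: 'i' vs 't' !=
  Pos 6: 'a' vs 'a' =
  Pos 7: 'l' vs 'l' =
Hamming distance = 6


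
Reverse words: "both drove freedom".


Original: "both drove freedom"
Words (1..n): both | drove | freedom
Reversed (n..1): freedom | drove | both
Result = "freedom drove both"


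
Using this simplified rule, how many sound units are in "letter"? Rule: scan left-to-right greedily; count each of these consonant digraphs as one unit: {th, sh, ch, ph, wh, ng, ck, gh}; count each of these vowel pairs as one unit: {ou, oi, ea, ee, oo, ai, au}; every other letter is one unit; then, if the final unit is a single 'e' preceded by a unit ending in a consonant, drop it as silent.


Word: "letter" (6 letters)
Left-to-right scan:
  (1) 'l' (letter)
  (2) 'e' (letter)
  (3) 't' (letter)
  (4) 't' (letter)
  (5) 'e' (letter)
  (6) 'r' (letter)
Units from scan: 6
Sound units = 6 units


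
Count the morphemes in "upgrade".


Word: "upgrade"
Morphemes: up- | grade
Each morpheme carries meaning
= 2 morphemes


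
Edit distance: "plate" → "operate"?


Word 1: "plate" (length 5)
Word 2: "operate" (length 7)
One optimal edit sequence (insert/delete/substitute each cost 1):
  1. insert 'o'  (+1)
  2. keep 'p'
  3. insert 'e'  (+1)
  4. substitute 'l' -> 'r'  (+1)
  5. keep 'a'
  6. keep 't'
  7. keep 'e'
Total edit operations: 3
Edit distance = 3


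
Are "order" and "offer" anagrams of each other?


Word 1: "order" → sorted: deorr
Word 2: "offer" → sorted: effor
Same letters? deorr != effor
Anagram = No


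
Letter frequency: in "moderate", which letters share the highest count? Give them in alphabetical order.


Word: "moderate"
Letter counts:
  'a': 1
  'd': 1
  'e': 2
  'm': 1
  'o': 1
  'r': 1
  't': 1
Maximum count = 2
Most frequent = 'e' (2 times each)


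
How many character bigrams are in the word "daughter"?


Word: "daughter" (length 8)
Number of 2-grams = length - 2 + 1 = 8 - 2 + 1
= 7


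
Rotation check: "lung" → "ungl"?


Word: "lung", Candidate: "ungl"
Method: check if candidate is substring of word+word
"lunglung" contains "ungl"? Yes
Is rotation = Yes


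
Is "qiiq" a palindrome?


Word: "qiiq"
Reversed: "qiiq"
Forward == Backward? qiiq == qiiq
Palindrome = Yes


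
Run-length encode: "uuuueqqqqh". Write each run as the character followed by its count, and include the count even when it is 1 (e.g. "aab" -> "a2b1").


String: "uuuueqqqqh"
Scanning for consecutive runs:
  'u' x 4
  'e' x 1
  'q' x 4
  'h' x 1
RLE = "u4e1q4h1"


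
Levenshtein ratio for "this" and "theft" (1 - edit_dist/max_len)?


Word 1: "this" (length 4)
Word 2: "theft" (length 5)
One optimal edit sequence:
  1. keep 't'
  2. keep 'h'
  3. insert 'e'  (+1)
  4. substitute 'i' -> 'f'  (+1)
  5. substitute 's' -> 't'  (+1)
Edit distance = 3
Max length = max(4, 5) = 5
Similarity = 1 - 3/5
= 0.4000


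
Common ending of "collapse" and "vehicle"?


Word 1: "collapse"
Word 2: "vehicle"
Comparing from end:
  Pos -1: 'e' == 'e'
  Pos -2: 's' != 'l' (stop)
LCS = "e" (length 1)


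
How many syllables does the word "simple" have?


Word: "simple"
Syllable breakdown: sim | ple
Counting: 2 parts
= 2 syllables


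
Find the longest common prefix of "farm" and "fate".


Word 1: "farm"
Word 2: "fate"
Comparing from start:
  Pos 0: 'f' == 'f'
  Pos 1: 'a' == 'a'
  Pos 2: 'r' != 't' (stop)
LCP = "fa" (length 2)


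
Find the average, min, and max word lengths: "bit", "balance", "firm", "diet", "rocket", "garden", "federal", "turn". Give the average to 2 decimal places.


Lengths: "bit"=3, "balance"=7, "firm"=4, "diet"=4, "rocket"=6, "garden"=6, "federal"=7, "turn"=4
Sum = 41, Count = 8
Average = 41/8 = 5.13
= avg=5.13, min=3, max=7


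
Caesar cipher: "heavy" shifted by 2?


Word: "heavy"
Shift: 2
Each letter → (letter + shift) mod 26:
  'h' (7) + 2 = 9 → 'j'
  'e' (4) + 2 = 6 → 'g'
  'a' (0) + 2 = 2 → 'c'
  'v' (21) + 2 = 23 → 'x'
  'y' (24) + 2 = 0 → 'a'
Result = "jgcxa"


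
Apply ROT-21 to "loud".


Word: "loud"
Shift: 21
Each letter → (letter + shift) mod 26:
  'l' (11) + 21 = 6 → 'g'
  'o' (14) + 21 = 9 → 'j'
  'u' (20) + 21 = 15 → 'p'
  'd' (3) + 21 = 24 → 'y'
Result = "gjpy"


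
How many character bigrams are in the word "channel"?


Word: "channel" (length 7)
Number of 2-grams = length - 2 + 1 = 7 - 2 + 1
= 6


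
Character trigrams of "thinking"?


Word: "thinking" (length 8)
Number of trigrams = 8 - 3 + 1 = 6
  Position 0: "thi"
  Position 1: "hin"
  Position 2: "ink"
  Position 3: "nki"
  Position 4: "kin"
  Position 5: "ing"
Trigrams = "thi", "hin", "ink", "nki", "kin", "ing"


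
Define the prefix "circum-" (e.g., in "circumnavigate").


Prefix: circum-
As in: circumnavigate -> circum- + navigate
Meaning = around


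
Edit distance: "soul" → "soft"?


Word 1: "soul" (length 4)
Word 2: "soft" (length 4)
One optimal edit sequence (insert/delete/substitute each cost 1):
  1. keep 's'
  2. keep 'o'
  3. substitute 'u' -> 'f'  (+1)
  4. substitute 'l' -> 't'  (+1)
Total edit operations: 2
Edit distance = 2


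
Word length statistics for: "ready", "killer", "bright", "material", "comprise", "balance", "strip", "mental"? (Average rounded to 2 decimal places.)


Lengths: "ready"=5, "killer"=6, "bright"=6, "material"=8, "comprise"=8, "balance"=7, "strip"=5, "mental"=6
Sum = 51, Count = 8
Average = 51/8 = 6.38
= avg=6.38, min=5, max=8


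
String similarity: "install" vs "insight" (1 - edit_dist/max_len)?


Word 1: "install" (length 7)
Word 2: "insight" (length 7)
One optimal edit sequence:
  1. keep 'i'
  2. keep 'n'
  3. keep 's'
  4. substitute 't' -> 'i'  (+1)
  5. substitute 'a' -> 'g'  (+1)
  6. substitute 'l' -> 'h'  (+1)
  7. substitute 'l' -> 't'  (+1)
Edit distance = 4
Max length = max(7, 7) = 7
Similarity = 1 - 4/7
= 0.4286


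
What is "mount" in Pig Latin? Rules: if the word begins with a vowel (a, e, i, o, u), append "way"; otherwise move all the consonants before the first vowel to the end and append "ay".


Word: "mount"
Starts with consonant(s) → move to end, add 'ay'
Consonant cluster: "m"
Pig Latin = "ountmay"


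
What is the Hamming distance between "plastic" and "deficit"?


Comparing character by character (same length = 7):
  Pos 0: 'p' vs 'd' !=
  Pos 1: 'l' vs 'e' !=
  Pos 2: 'a' vs 'f' !=
  Pos 3: 's' vs 'i' !=
  Pos 4: 't' vs 'c' !=
  Pos 5: 'i' vs 'i' =
  Pos 6: 'c' vs 't' !=
Hamming distance = 6


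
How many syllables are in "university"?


Word: "university"
Syllable breakdown: u-ni-ver-si-ty
Counting: 5 parts
= 5 syllables


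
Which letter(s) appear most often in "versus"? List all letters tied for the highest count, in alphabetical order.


Word: "versus"
Letter counts:
  'e': 1
  'r': 1
  's': 2
  'u': 1
  'v': 1
Maximum count = 2
Most frequent = 's' (2 times each)


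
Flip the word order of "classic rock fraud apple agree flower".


Original: "classic rock fraud apple agree flower"
Words (1..n): classic | rock | fraud | apple | agree | flower
Reversed (n..1): flower | agree | apple | fraud | rock | classic
Result = "flower agree apple fraud rock classic"


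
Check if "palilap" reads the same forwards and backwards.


Word: "palilap"
Reversed: "palilap"
Forward == Backward? palilap == palilap
Palindrome = Yes


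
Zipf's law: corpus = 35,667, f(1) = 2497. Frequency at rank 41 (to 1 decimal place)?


Zipf's law: f(r) = f(1) / r
f(1) = 2497
f(41) = 2497 / 41
= 60.9 occurrences


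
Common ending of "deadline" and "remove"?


Word 1: "deadline"
Word 2: "remove"
Comparing from end:
  Pos -1: 'e' == 'e'
  Pos -2: 'n' != 'v' (stop)
LCS = "e" (length 1)


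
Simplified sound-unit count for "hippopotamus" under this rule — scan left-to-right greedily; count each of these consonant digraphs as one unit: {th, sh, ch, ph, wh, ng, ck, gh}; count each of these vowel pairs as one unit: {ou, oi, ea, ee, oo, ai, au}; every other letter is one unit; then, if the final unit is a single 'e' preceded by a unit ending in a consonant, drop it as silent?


Word: "hippopotamus" (12 letters)
Left-to-right scan:
  (1) 'h' (letter)
  (2) 'i' (letter)
  (3) 'p' (letter)
  (4) 'p' (letter)
  (5) 'o' (letter)
  (6) 'p' (letter)
  (7) 'o' (letter)
  (8) 't' (letter)
  (9) 'a' (letter)
  (10) 'm' (letter)
  (11) 'u' (letter)
  (12) 's' (letter)
Units from scan: 12
Sound units = 12 units


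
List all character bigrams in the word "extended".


Word: "extended" (length 8)
Number of bigrams = 8 - 2 + 1 = 7
  Position 0: "ex"
  Position 1: "xt"
  Position 2: "te"
  Position 3: "en"
  Position 4: "nd"
  Position 5: "de"
  Position 6: "ed"
Bigrams = "ex", "xt", "te", "en", "nd", "de", "ed"


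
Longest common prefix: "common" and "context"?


Word 1: "common"
Word 2: "context"
Comparing from start:
  Pos 0: 'c' == 'c'
  Pos 1: 'o' == 'o'
  Pos 2: 'm' != 'n' (stop)
LCP = "co" (length 2)


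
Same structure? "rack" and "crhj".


Pattern of "rack": [0, 1, 2, 3]
Pattern of "crhj": [0, 1, 2, 3]
Patterns match
Same pattern = Yes


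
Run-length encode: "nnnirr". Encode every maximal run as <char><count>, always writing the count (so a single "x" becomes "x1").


String: "nnnirr"
Scanning for consecutive runs:
  'n' x 3
  'i' x 1
  'r' x 2
RLE = "n3i1r2"


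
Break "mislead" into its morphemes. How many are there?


Word: "mislead"
Morphemes: mis- + lead
Each morpheme carries meaning
= 2 morphemes


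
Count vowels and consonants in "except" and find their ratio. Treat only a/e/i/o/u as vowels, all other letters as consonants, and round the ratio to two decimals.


Word: "except"
Vowels (a,e,i,o,u): 2
Consonants: 4
Ratio = 2/4
= 0.50


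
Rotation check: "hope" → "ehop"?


Word: "hope", Candidate: "ehop"
Method: check if candidate is substring of word+word
"hopehope" contains "ehop"? Yes
Is rotation = Yes


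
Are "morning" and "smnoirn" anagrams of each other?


Word 1: "morning" → sorted: gimnnor
Word 2: "smnoirn" → sorted: imnnors
Same letters? gimnnor != imnnors
Anagram = No


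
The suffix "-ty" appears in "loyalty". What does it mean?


Suffix: -ty
As in: loyalty -> loyal + -ty
Meaning = quality of


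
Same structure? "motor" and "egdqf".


Pattern of "motor": [0, 1, 2, 1, 3]
Pattern of "egdqf": [0, 1, 2, 3, 4]
Patterns do not match
Same pattern = No


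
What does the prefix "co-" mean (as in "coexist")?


Prefix: co-
As in: coexist -> co- + exist
Meaning = together


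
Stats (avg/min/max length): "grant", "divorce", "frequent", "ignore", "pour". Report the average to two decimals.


Lengths: "grant"=5, "divorce"=7, "frequent"=8, "ignore"=6, "pour"=4
Sum = 30, Count = 5
Average = 30/5 = 6.00
= avg=6.00, min=4, max=8


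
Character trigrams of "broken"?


Word: "broken" (length 6)
Number of trigrams = 6 - 3 + 1 = 4
  Position 0: "bro"
  Position 1: "rok"
  Position 2: "oke"
  Position 3: "ken"
Trigrams = "bro", "rok", "oke", "ken"


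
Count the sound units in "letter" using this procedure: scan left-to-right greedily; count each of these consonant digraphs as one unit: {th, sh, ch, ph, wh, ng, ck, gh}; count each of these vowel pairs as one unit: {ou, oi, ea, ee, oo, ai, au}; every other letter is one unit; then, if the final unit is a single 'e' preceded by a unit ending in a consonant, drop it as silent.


Word: "letter" (6 letters)
Left-to-right scan:
  [1] 'l' (letter)
  [2] 'e' (letter)
  [3] 't' (letter)
  [4] 't' (letter)
  [5] 'e' (letter)
  [6] 'r' (letter)
Units from scan: 6
Sound units = 6 units


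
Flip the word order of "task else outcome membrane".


Original: "task else outcome membrane"
Words (1..n): task | else | outcome | membrane
Reversed (n..1): membrane | outcome | else | task
Result = "membrane outcome else task"


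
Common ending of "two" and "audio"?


Word 1: "two"
Word 2: "audio"
Comparing from end:
  Pos -1: 'o' == 'o'
  Pos -2: 'w' != 'i' (stop)
LCS = "o" (length 1)


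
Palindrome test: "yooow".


Word: "yooow"
Reversed: "woooy"
Forward == Backward? yooow != woooy
Palindrome = No


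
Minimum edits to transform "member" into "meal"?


Word 1: "member" (length 6)
Word 2: "meal" (length 4)
One optimal edit sequence (insert/delete/substitute each cost 1):
  1. keep 'm'
  2. keep 'e'
  3. delete 'm'  (+1)
  4. delete 'b'  (+1)
  5. substitute 'e' -> 'a'  (+1)
  6. substitute 'r' -> 'l'  (+1)
Total edit operations: 4
Edit distance = 4


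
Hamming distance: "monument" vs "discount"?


Comparing character by character (same length = 8):
  Pos 0: 'm' vs 'd' !=
  Pos 1: 'o' vs 'i' !=
  Pos 2: 'n' vs 's' !=
  Pos 3: 'u' vs 'c' !=
  Pos 4: 'm' vs 'o' !=
  Pos 5: 'e' vs 'u' !=
  Pos 6: 'n' vs 'n' =
  Pos 7: 't' vs 't' =
Hamming distance = 6


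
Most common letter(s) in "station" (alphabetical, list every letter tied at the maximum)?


Word: "station"
Letter counts:
  'a': 1
  'i': 1
  'n': 1
  'o': 1
  's': 1
  't': 2
Maximum count = 2
Most frequent = 't' (2 times each)


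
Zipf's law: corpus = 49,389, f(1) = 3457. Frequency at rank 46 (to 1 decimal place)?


Zipf's law: f(r) = f(1) / r
f(1) = 3457
f(46) = 3457 / 46
= 75.2 occurrences


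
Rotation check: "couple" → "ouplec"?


Word: "couple", Candidate: "ouplec"
Method: check if candidate is substring of word+word
"couplecouple" contains "ouplec"? Yes
Is rotation = Yes


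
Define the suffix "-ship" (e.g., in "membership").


Suffix: -ship
Example: membership (member + -ship)
Meaning = state / position


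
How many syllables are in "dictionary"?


Word: "dictionary"
Syllable breakdown: dic · tion · ar · y
Counting: 4 parts
= 4 syllables


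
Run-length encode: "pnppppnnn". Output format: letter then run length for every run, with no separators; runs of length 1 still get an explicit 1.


String: "pnppppnnn"
Scanning for consecutive runs:
  'p' x 1
  'n' x 1
  'p' x 4
  'n' x 3
RLE = "p1n1p4n3"


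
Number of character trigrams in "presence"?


Word: "presence" (length 8)
Number of 3-grams = length - 3 + 1 = 8 - 3 + 1
= 6


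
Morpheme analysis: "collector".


Word: "collector"
Morphemes: collect + -or
Each morpheme carries meaning
= 2 morphemes


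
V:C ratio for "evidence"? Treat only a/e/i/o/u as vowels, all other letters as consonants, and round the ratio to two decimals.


Word: "evidence"
Vowels (a,e,i,o,u): 4
Consonants: 4
Ratio = 4/4
= 1.00


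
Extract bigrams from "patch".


Word: "patch" (length 5)
Number of bigrams = 5 - 2 + 1 = 4
  Position 0: "pa"
  Position 1: "at"
  Position 2: "tc"
  Position 3: "ch"
Bigrams = "pa", "at", "tc", "ch"


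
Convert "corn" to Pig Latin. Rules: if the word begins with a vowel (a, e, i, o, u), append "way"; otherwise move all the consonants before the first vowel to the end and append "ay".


Word: "corn"
Starts with consonant(s) → move to end, add 'ay'
Consonant cluster: "c"
Pig Latin = "orncay"


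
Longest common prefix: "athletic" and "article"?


Word 1: "athletic"
Word 2: "article"
Comparing from start:
  Pos 0: 'a' == 'a'
  Pos 1: 't' != 'r' (stop)
LCP = "a" (length 1)


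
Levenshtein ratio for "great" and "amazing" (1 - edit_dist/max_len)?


Word 1: "great" (length 5)
Word 2: "amazing" (length 7)
One optimal edit sequence:
  1. insert 'a'  (+1)
  2. insert 'm'  (+1)
  3. substitute 'g' -> 'a'  (+1)
  4. substitute 'r' -> 'z'  (+1)
  5. substitute 'e' -> 'i'  (+1)
  6. substitute 'a' -> 'n'  (+1)
  7. substitute 't' -> 'g'  (+1)
Edit distance = 7
Max length = max(5, 7) = 7
Similarity = 1 - 7/7
= 0.0000


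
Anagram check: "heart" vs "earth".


Word 1: "heart" → sorted: aehrt
Word 2: "earth" → sorted: aehrt
Same letters? aehrt == aehrt
Anagram = Yes


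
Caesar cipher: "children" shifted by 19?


Word: "children"
Shift: 19
Each letter → (letter + shift) mod 26:
  'c' (2) + 19 = 21 → 'v'
  'h' (7) + 19 = 0 → 'a'
  'i' (8) + 19 = 1 → 'b'
  'l' (11) + 19 = 4 → 'e'
  'd' (3) + 19 = 22 → 'w'
  'r' (17) + 19 = 10 → 'k'
  'e' (4) + 19 = 23 → 'x'
  'n' (13) + 19 = 6 → 'g'
Result = "vabewkxg"
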